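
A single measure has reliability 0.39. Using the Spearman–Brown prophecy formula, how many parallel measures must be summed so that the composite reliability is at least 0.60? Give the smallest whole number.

3

k ≥ ρ*(1−ρ₁)/(ρ₁(1−ρ*)) = 0.60·0.61 / (0.39·0.40) = 2.346.
Smallest integer k = 3.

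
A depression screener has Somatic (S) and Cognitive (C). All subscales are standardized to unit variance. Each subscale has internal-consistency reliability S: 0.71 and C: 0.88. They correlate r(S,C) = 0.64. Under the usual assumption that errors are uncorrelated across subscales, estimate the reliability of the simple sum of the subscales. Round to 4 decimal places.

Var(S+C) = 2 + 2·[0.64] = 2 + 1.28 = 3.28.
Because errors are independent across components, Cov(Tᵢ,Tⱼ) = Cov(Xᵢ,Xⱼ); the off-diagonal part of the true-score variance is the same as above.
True-score variance = [0.71 + 0.88] + 1.28 = 1.59 + 1.28 = 2.87.
Reliability = 2.87 / 3.28 = 0.8750.

0.8750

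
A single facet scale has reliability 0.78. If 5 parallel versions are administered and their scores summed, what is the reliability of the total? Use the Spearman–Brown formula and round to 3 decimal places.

ρ_k = kρ / (1 + (k−1)ρ) = 5·0.78 / (1 + 4·0.78) = 3.900 / 4.120 = 0.947.

0.947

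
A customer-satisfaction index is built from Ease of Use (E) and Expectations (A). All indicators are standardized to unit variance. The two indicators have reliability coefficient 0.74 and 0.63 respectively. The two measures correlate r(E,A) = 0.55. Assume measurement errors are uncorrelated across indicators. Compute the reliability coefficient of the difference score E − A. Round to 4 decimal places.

0.3000

Var(E−A) = 1 + 1 − 2·0.55 = 2 − 1.1 = 0.9.
With uncorrelated errors the cross-covariances are all true-score covariance, so they carry over unchanged; only the diagonal terms shrink to ρᵢσᵢ².
True-score variance = [0.74 + 0.63] − 1.1 = 1.37 − 1.1 = 0.27.
Reliability = 0.27 / 0.9 = 0.3000.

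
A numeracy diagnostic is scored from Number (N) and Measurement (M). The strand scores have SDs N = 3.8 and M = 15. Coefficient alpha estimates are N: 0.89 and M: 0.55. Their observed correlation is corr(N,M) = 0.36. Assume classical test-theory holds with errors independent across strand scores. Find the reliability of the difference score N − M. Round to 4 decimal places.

0.4817

Var(N−M) = 3.8² + 15² − 2·3.8·15·0.36 = 239.44 − 41.04 = 198.4.
With uncorrelated errors the cross-covariances are all true-score covariance, so they carry over unchanged; only the diagonal terms shrink to ρᵢσᵢ².
True-score variance = [3.8²·0.89 + 15²·0.55] − 41.04 = 136.602 − 41.04 = 95.5616.
Reliability = 95.5616 / 198.4 = 0.4817.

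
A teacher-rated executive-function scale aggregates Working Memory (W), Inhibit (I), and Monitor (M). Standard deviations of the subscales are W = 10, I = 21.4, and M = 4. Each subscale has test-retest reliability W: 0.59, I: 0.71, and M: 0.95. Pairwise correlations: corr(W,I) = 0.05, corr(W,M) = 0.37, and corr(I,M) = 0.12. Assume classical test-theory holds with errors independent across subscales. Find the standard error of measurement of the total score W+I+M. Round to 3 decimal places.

13.214

Var(total) = 573.96 + 71.544 = 645.504.
True-score variance = 399.352 + 71.544 = 470.896, so reliability = 0.7295.
Error variance = 645.504 − 470.896 = 174.608; SEM = √174.608 = 13.214.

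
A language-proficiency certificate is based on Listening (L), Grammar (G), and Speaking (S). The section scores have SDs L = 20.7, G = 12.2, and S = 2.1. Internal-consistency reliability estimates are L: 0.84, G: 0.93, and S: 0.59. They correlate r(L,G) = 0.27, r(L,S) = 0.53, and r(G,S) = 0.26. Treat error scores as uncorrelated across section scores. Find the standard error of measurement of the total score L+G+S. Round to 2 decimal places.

8.99

Var(total) = 581.74 + 195.772 = 777.512.
True-score variance = 500.955 + 195.772 = 696.727, so reliability = 0.8961.
Error variance = 777.512 − 696.727 = 80.7853; SEM = √80.7853 = 8.99.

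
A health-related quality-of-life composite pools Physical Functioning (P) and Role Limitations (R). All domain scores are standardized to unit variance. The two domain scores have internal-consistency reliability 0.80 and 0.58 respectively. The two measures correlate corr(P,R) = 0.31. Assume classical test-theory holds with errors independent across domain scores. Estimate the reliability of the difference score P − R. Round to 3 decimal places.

0.551

Var(P−R) = 1 + 1 − 2·0.31 = 2 − 0.62 = 1.38.
Because errors are independent across components, Cov(Tᵢ,Tⱼ) = Cov(Xᵢ,Xⱼ); the off-diagonal part of the true-score variance is the same as above.
True-score variance = [0.80 + 0.58] − 0.62 = 1.38 − 0.62 = 0.76.
Reliability = 0.76 / 1.38 = 0.551.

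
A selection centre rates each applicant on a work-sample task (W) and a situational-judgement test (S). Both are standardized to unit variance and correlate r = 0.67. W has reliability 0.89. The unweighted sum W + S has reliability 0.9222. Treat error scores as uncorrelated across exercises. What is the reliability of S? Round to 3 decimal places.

0.850

Var(W+S) = 2 + 2·0.67 = 3.340.
True-score variance = ρ_W + ρ_S + 2·0.67, so 0.9222 = (0.89 + ρ_S + 1.34) / 3.340.
ρ_S = 0.9222·3.340 − 0.89 − 1.34 = 0.850.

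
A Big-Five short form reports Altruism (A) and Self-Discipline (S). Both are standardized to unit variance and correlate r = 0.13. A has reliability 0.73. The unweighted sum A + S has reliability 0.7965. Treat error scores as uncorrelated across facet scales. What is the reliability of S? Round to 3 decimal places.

Var(A+S) = 2 + 2·0.13 = 2.260.
True-score variance = ρ_A + ρ_S + 2·0.13, so 0.7965 = (0.73 + ρ_S + 0.26) / 2.260.
ρ_S = 0.7965·2.260 − 0.73 − 0.26 = 0.810.

0.810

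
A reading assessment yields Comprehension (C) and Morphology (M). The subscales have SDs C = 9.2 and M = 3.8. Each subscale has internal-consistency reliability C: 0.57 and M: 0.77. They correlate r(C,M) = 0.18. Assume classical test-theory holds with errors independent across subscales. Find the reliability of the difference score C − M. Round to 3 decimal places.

Var(C−M) = 9.2² + 3.8² − 2·9.2·3.8·0.18 = 99.08 − 12.5856 = 86.4944.
Under uncorrelated errors the observed covariances equal the true-score covariances, so only the own-variance terms attenuate.
True-score variance = [9.2²·0.57 + 3.8²·0.77] − 12.5856 = 59.3636 − 12.5856 = 46.778.
Reliability = 46.778 / 86.4944 = 0.541.

0.541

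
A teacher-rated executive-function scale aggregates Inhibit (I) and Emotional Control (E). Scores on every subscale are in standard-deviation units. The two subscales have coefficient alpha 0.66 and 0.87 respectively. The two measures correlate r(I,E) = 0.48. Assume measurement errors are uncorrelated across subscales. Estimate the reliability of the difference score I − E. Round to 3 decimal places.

0.548

Var(I−E) = 1 + 1 − 2·0.48 = 2 − 0.96 = 1.04.
Because errors are independent across components, Cov(Tᵢ,Tⱼ) = Cov(Xᵢ,Xⱼ); the off-diagonal part of the true-score variance is the same as above.
True-score variance = [0.66 + 0.87] − 0.96 = 1.53 − 0.96 = 0.57.
Reliability = 0.57 / 1.04 = 0.548.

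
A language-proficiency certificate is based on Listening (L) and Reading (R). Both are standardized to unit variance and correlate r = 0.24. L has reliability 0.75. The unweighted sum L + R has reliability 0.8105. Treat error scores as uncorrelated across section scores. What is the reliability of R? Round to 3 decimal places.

Var(L+R) = 2 + 2·0.24 = 2.480.
True-score variance = ρ_L + ρ_R + 2·0.24, so 0.8105 = (0.75 + ρ_R + 0.48) / 2.480.
ρ_R = 0.8105·2.480 − 0.75 − 0.48 = 0.780.

0.780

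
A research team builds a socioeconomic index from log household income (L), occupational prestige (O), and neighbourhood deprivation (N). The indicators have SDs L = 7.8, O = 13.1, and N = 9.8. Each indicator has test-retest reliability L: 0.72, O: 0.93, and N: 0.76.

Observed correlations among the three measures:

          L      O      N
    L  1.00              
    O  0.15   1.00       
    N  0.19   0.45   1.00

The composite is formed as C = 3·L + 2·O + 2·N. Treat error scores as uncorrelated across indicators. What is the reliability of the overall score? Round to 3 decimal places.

Var(C) = 3²·7.8² + 2²·13.1² + 2²·9.8² + 2·[6·7.8·13.1·0.15 + 6·7.8·9.8·0.19 + 4·13.1·9.8·0.45] = 1618.16 + 820.375 = 2438.54.
Under uncorrelated errors the observed covariances equal the true-score covariances, so only the own-variance terms attenuate.
True-score variance = [3²·7.8²·0.72 + 2²·13.1²·0.93 + 2²·9.8²·0.76] + 820.375 = 1324.59 + 820.375 = 2144.97.
Reliability = 2144.97 / 2438.54 = 0.880.

0.880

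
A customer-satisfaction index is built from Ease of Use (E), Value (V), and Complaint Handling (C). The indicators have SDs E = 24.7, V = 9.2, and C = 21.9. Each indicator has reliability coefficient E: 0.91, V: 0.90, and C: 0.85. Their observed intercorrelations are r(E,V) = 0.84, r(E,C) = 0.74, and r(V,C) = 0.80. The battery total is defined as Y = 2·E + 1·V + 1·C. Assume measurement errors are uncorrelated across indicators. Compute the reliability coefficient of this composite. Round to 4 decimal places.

Var(Y) = 2²·24.7² + 9.2² + 21.9² + 2·[2·24.7·9.2·0.84 + 2·24.7·21.9·0.74 + 9.2·21.9·0.80] = 3004.61 + 2687.05 = 5691.66.
Because errors are independent across components, Cov(Tᵢ,Tⱼ) = Cov(Xᵢ,Xⱼ); the off-diagonal part of the true-score variance is the same as above.
True-score variance = [2²·24.7²·0.91 + 9.2²·0.90 + 21.9²·0.85] + 2687.05 = 2704.57 + 2687.05 = 5391.62.
Reliability = 5391.62 / 5691.66 = 0.9473.

0.9473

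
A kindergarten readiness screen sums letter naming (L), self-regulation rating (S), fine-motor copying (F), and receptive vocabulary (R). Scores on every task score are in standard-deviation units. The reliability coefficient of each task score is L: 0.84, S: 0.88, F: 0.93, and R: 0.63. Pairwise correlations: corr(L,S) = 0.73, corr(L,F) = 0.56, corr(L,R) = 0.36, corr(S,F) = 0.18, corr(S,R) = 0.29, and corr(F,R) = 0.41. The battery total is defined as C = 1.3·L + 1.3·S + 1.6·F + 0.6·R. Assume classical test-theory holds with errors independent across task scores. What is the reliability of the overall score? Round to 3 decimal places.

Var(C) = 1.3² + 1.3² + 1.6² + 0.6² + 2·[1.69·0.73 + 2.08·0.56 + 0.78·0.36 + 2.08·0.18 + 0.78·0.29 + 0.96·0.41] = 6.3 + 7.347 = 13.647.
With uncorrelated errors the cross-covariances are all true-score covariance, so they carry over unchanged; only the diagonal terms shrink to ρᵢσᵢ².
True-score variance = [1.3²·0.84 + 1.3²·0.88 + 1.6²·0.93 + 0.6²·0.63] + 7.347 = 5.5144 + 7.347 = 12.8614.
Reliability = 12.8614 / 13.647 = 0.942.

0.942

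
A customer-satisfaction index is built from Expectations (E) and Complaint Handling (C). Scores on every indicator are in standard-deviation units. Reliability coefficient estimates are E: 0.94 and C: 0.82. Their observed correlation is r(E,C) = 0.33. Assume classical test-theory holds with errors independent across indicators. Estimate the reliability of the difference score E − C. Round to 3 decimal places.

Var(E−C) = 1 + 1 − 2·0.33 = 2 − 0.66 = 1.34.
Because errors are independent across components, Cov(Tᵢ,Tⱼ) = Cov(Xᵢ,Xⱼ); the off-diagonal part of the true-score variance is the same as above.
True-score variance = [0.94 + 0.82] − 0.66 = 1.76 − 0.66 = 1.1.
Reliability = 1.1 / 1.34 = 0.821.

0.821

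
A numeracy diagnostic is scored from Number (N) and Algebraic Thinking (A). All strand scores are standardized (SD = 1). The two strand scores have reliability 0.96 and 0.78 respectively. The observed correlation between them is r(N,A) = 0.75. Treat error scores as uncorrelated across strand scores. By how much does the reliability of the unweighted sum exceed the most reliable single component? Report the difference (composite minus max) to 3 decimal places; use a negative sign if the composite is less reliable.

Var(sum) = 2 + 1.5 = 3.5; true-score variance = 1.74 + 1.5 = 3.24; composite reliability = 0.9257.
Max component reliability = 0.9600.
Difference = 0.9257 − 0.9600 = -0.034.

-0.034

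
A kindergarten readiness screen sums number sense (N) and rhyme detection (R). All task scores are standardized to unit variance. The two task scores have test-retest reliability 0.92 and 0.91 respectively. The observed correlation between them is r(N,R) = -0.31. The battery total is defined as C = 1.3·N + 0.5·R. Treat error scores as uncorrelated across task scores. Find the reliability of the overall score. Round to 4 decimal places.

0.8974

Var(C) = 1.3² + 0.5² + 2·[0.65·(-0.31)] = 1.94 − 0.403 = 1.537.
Under uncorrelated errors the observed covariances equal the true-score covariances, so only the own-variance terms attenuate.
True-score variance = [1.3²·0.92 + 0.5²·0.91] − 0.403 = 1.7823 − 0.403 = 1.3793.
Reliability = 1.3793 / 1.537 = 0.8974.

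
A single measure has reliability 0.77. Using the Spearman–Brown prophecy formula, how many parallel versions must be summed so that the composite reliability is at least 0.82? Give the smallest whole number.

2

k ≥ ρ*(1−ρ₁)/(ρ₁(1−ρ*)) = 0.82·0.23 / (0.77·0.18) = 1.361.
Smallest integer k = 2.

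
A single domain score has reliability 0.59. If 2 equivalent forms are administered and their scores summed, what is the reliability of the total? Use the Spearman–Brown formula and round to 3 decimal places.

0.742

ρ_k = kρ / (1 + (k−1)ρ) = 2·0.59 / (1 + 1·0.59) = 1.180 / 1.590 = 0.742.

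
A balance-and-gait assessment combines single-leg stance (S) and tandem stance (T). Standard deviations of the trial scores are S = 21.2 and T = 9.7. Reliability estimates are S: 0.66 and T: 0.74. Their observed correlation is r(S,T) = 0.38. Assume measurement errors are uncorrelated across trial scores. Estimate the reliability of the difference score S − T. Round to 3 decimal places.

0.542

Var(S−T) = 21.2² + 9.7² − 2·21.2·9.7·0.38 = 543.53 − 156.286 = 387.244.
Under uncorrelated errors the observed covariances equal the true-score covariances, so only the own-variance terms attenuate.
True-score variance = [21.2²·0.66 + 9.7²·0.74] − 156.286 = 366.257 − 156.286 = 209.971.
Reliability = 209.971 / 387.244 = 0.542.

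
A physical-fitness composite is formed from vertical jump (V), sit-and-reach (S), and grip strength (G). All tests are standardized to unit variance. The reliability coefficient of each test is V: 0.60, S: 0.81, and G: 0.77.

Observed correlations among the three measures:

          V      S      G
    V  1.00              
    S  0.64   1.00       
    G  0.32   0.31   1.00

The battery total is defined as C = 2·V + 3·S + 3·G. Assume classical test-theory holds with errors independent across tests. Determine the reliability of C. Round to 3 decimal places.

0.862

Var(C) = 2² + 3² + 3² + 2·[6·0.64 + 6·0.32 + 9·0.31] = 22 + 17.1 = 39.1.
Under uncorrelated errors the observed covariances equal the true-score covariances, so only the own-variance terms attenuate.
True-score variance = [2²·0.60 + 3²·0.81 + 3²·0.77] + 17.1 = 16.62 + 17.1 = 33.72.
Reliability = 33.72 / 39.1 = 0.862.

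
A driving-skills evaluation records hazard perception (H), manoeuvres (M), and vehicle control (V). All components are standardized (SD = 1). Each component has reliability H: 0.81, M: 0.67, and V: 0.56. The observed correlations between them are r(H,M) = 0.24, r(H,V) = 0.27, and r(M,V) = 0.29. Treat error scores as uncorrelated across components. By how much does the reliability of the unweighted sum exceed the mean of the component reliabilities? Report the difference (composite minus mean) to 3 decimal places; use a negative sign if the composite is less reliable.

0.111

Var(sum) = 3 + 1.6 = 4.6; true-score variance = 2.04 + 1.6 = 3.64; composite reliability = 0.7913.
Mean component reliability = 0.6800.
Difference = 0.7913 − 0.6800 = 0.111.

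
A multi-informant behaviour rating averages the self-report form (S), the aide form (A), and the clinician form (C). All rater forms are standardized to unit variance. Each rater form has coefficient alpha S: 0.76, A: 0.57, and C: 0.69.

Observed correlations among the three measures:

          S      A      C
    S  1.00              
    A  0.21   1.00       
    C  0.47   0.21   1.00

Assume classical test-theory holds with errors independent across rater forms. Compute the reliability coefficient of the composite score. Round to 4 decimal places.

Var(S+A+C) = 3 + 2·[0.21 + 0.47 + 0.21] = 3 + 1.78 = 4.78.
With uncorrelated errors the cross-covariances are all true-score covariance, so they carry over unchanged; only the diagonal terms shrink to ρᵢσᵢ².
True-score variance = [0.76 + 0.57 + 0.69] + 1.78 = 2.02 + 1.78 = 3.8.
Reliability = 3.8 / 4.78 = 0.7950.

0.7950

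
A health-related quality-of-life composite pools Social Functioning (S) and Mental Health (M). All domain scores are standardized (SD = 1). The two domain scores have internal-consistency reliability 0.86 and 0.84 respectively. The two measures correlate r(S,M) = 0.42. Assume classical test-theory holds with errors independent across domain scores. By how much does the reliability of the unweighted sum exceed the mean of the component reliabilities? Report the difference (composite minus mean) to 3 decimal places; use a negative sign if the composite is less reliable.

Var(sum) = 2 + 0.84 = 2.84; true-score variance = 1.7 + 0.84 = 2.54; composite reliability = 0.8944.
Mean component reliability = 0.8500.
Difference = 0.8944 − 0.8500 = 0.044.

0.044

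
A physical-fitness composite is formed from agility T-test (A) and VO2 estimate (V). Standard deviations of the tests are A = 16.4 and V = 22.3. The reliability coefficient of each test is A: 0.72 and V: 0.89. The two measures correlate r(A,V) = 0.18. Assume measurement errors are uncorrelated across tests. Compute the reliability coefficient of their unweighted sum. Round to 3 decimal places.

0.855

Var(A+V) = 16.4² + 22.3² + 2·[16.4·22.3·0.18] = 766.25 + 131.659 = 897.909.
Under uncorrelated errors the observed covariances equal the true-score covariances, so only the own-variance terms attenuate.
True-score variance = [16.4²·0.72 + 22.3²·0.89] + 131.659 = 636.239 + 131.659 = 767.899.
Reliability = 767.899 / 897.909 = 0.855.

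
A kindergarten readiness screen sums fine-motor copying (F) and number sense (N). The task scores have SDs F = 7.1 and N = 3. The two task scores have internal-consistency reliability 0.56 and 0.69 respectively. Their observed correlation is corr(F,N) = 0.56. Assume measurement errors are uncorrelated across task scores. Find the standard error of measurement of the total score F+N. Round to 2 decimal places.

5.00

Var(total) = 59.41 + 23.856 = 83.266.
True-score variance = 34.4396 + 23.856 = 58.2956, so reliability = 0.7001.
Error variance = 83.266 − 58.2956 = 24.9704; SEM = √24.9704 = 5.00.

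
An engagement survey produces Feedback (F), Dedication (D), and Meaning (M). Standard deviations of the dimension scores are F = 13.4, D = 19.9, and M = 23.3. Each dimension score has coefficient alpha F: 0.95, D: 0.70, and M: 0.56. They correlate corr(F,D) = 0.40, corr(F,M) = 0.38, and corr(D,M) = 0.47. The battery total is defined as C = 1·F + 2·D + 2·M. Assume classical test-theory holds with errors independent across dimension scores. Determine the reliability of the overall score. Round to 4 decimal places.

0.7812

Var(C) = 13.4² + 2²·19.9² + 2²·23.3² + 2·[2·13.4·19.9·0.40 + 2·13.4·23.3·0.38 + 4·19.9·23.3·0.47] = 3935.16 + 2644.63 = 6579.79.
Under uncorrelated errors the observed covariances equal the true-score covariances, so only the own-variance terms attenuate.
True-score variance = [13.4²·0.95 + 2²·19.9²·0.70 + 2²·23.3²·0.56] + 2644.63 = 2495.48 + 2644.63 = 5140.11.
Reliability = 5140.11 / 6579.79 = 0.7812.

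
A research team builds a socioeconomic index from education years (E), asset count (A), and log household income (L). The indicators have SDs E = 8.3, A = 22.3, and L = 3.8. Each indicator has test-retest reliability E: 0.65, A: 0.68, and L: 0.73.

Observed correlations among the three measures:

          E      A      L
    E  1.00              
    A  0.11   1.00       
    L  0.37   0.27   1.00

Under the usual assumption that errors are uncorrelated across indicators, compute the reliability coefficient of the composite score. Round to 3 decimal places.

0.729

Var(E+A+L) = 8.3² + 22.3² + 3.8² + 2·[8.3·22.3·0.11 + 8.3·3.8·0.37 + 22.3·3.8·0.27] = 580.62 + 109.819 = 690.439.
Because errors are independent across components, Cov(Tᵢ,Tⱼ) = Cov(Xᵢ,Xⱼ); the off-diagonal part of the true-score variance is the same as above.
True-score variance = [8.3²·0.65 + 22.3²·0.68 + 3.8²·0.73] + 109.819 = 393.477 + 109.819 = 503.296.
Reliability = 503.296 / 690.439 = 0.729.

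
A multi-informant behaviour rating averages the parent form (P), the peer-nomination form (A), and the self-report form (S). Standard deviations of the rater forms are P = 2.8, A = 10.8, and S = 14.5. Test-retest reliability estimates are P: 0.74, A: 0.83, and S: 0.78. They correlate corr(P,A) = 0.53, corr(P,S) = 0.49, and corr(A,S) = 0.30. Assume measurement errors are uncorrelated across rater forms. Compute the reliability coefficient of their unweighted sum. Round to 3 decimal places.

Var(P+A+S) = 2.8² + 10.8² + 14.5² + 2·[2.8·10.8·0.53 + 2.8·14.5·0.49 + 10.8·14.5·0.30] = 334.73 + 165.802 = 500.532.
Because errors are independent across components, Cov(Tᵢ,Tⱼ) = Cov(Xᵢ,Xⱼ); the off-diagonal part of the true-score variance is the same as above.
True-score variance = [2.8²·0.74 + 10.8²·0.83 + 14.5²·0.78] + 165.802 = 266.608 + 165.802 = 432.41.
Reliability = 432.41 / 500.532 = 0.864.

0.864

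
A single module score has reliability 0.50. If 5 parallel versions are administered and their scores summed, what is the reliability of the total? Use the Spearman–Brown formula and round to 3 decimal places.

0.833

ρ_k = kρ / (1 + (k−1)ρ) = 5·0.50 / (1 + 4·0.50) = 2.500 / 3.000 = 0.833.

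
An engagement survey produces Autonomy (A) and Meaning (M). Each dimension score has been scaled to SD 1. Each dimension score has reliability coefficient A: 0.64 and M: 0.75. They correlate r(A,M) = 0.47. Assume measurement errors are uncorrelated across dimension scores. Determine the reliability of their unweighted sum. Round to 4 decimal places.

0.7925

Var(A+M) = 2 + 2·[0.47] = 2 + 0.94 = 2.94.
Under uncorrelated errors the observed covariances equal the true-score covariances, so only the own-variance terms attenuate.
True-score variance = [0.64 + 0.75] + 0.94 = 1.39 + 0.94 = 2.33.
Reliability = 2.33 / 2.94 = 0.7925.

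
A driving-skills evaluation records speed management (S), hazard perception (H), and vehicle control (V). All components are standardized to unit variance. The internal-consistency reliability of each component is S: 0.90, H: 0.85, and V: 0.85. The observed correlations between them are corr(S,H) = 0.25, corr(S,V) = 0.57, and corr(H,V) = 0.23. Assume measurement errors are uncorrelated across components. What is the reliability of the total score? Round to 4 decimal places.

0.9216

Var(S+H+V) = 3 + 2·[0.25 + 0.57 + 0.23] = 3 + 2.1 = 5.1.
Because errors are independent across components, Cov(Tᵢ,Tⱼ) = Cov(Xᵢ,Xⱼ); the off-diagonal part of the true-score variance is the same as above.
True-score variance = [0.90 + 0.85 + 0.85] + 2.1 = 2.6 + 2.1 = 4.7.
Reliability = 4.7 / 5.1 = 0.9216.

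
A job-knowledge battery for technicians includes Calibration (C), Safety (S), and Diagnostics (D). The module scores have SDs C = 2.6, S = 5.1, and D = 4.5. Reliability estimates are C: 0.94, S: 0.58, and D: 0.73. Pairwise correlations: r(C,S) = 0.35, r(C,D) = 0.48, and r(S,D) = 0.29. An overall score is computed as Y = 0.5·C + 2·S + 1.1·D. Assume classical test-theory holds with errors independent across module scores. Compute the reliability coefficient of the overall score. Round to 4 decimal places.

0.7119

Var(Y) = 0.5²·2.6² + 2²·5.1² + 1.1²·4.5² + 2·[2.6·5.1·0.35 + 0.55·2.6·4.5·0.48 + 2.2·5.1·4.5·0.29] = 130.232 + 44.7438 = 174.976.
With uncorrelated errors the cross-covariances are all true-score covariance, so they carry over unchanged; only the diagonal terms shrink to ρᵢσᵢ².
True-score variance = [0.5²·2.6²·0.94 + 2²·5.1²·0.58 + 1.1²·4.5²·0.73] + 44.7438 = 79.8186 + 44.7438 = 124.562.
Reliability = 124.562 / 174.976 = 0.7119.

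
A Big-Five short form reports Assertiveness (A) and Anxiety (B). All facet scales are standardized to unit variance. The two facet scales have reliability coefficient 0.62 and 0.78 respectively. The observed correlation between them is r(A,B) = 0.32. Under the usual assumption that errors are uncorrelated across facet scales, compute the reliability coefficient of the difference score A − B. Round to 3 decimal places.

Var(A−B) = 1 + 1 − 2·0.32 = 2 − 0.64 = 1.36.
Under uncorrelated errors the observed covariances equal the true-score covariances, so only the own-variance terms attenuate.
True-score variance = [0.62 + 0.78] − 0.64 = 1.4 − 0.64 = 0.76.
Reliability = 0.76 / 1.36 = 0.559.

0.559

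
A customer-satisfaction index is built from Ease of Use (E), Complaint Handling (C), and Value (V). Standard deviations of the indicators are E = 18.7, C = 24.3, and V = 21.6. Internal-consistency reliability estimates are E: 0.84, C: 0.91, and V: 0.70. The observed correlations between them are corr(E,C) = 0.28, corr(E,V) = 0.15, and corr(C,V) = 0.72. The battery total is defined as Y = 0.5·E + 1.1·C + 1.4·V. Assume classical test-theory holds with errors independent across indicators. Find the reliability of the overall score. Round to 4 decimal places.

0.8864

Var(Y) = 0.5²·18.7² + 1.1²·24.3² + 1.4²·21.6² + 2·[0.55·18.7·24.3·0.28 + 0.7·18.7·21.6·0.15 + 1.54·24.3·21.6·0.72] = 1716.37 + 1388.76 = 3105.13.
Under uncorrelated errors the observed covariances equal the true-score covariances, so only the own-variance terms attenuate.
True-score variance = [0.5²·18.7²·0.84 + 1.1²·24.3²·0.91 + 1.4²·21.6²·0.70] + 1388.76 = 1363.74 + 1388.76 = 2752.5.
Reliability = 2752.5 / 3105.13 = 0.8864.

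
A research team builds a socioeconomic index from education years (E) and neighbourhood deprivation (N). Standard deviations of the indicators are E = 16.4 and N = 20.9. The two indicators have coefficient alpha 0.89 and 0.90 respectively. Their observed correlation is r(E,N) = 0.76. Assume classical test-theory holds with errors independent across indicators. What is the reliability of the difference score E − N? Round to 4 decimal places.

0.6035

Var(E−N) = 16.4² + 20.9² − 2·16.4·20.9·0.76 = 705.77 − 520.995 = 184.775.
Because errors are independent across components, Cov(Tᵢ,Tⱼ) = Cov(Xᵢ,Xⱼ); the off-diagonal part of the true-score variance is the same as above.
True-score variance = [16.4²·0.89 + 20.9²·0.90] − 520.995 = 632.503 − 520.995 = 111.508.
Reliability = 111.508 / 184.775 = 0.6035.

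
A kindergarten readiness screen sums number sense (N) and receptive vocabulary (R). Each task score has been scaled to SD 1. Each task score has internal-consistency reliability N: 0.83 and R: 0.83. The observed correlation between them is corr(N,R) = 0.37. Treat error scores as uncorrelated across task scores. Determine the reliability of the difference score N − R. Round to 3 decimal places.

Var(N−R) = 1 + 1 − 2·0.37 = 2 − 0.74 = 1.26.
Because errors are independent across components, Cov(Tᵢ,Tⱼ) = Cov(Xᵢ,Xⱼ); the off-diagonal part of the true-score variance is the same as above.
True-score variance = [0.83 + 0.83] − 0.74 = 1.66 − 0.74 = 0.92.
Reliability = 0.92 / 1.26 = 0.730.

0.730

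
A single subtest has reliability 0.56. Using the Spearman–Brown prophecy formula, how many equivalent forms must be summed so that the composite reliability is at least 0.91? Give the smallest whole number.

k ≥ ρ*(1−ρ₁)/(ρ₁(1−ρ*)) = 0.91·0.44 / (0.56·0.09) = 7.944.
Smallest integer k = 8.

8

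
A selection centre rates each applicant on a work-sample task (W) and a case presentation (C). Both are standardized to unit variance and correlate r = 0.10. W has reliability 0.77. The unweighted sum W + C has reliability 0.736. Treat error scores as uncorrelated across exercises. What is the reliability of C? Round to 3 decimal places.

0.649

Var(W+C) = 2 + 2·0.10 = 2.200.
True-score variance = ρ_W + ρ_C + 2·0.10, so 0.736 = (0.77 + ρ_C + 0.20) / 2.200.
ρ_C = 0.736·2.200 − 0.77 − 0.20 = 0.649.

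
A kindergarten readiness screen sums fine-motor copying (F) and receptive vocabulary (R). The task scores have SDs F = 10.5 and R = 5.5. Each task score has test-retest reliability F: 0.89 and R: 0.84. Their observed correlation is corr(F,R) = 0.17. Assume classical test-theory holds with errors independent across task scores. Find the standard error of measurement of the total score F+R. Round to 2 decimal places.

Var(total) = 140.5 + 19.635 = 160.135.
True-score variance = 123.532 + 19.635 = 143.167, so reliability = 0.8940.
Error variance = 160.135 − 143.167 = 16.9675; SEM = √16.9675 = 4.12.

4.12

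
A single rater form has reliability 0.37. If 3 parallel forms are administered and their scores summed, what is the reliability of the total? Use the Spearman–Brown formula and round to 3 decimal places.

ρ_k = kρ / (1 + (k−1)ρ) = 3·0.37 / (1 + 2·0.37) = 1.110 / 1.740 = 0.638.

0.638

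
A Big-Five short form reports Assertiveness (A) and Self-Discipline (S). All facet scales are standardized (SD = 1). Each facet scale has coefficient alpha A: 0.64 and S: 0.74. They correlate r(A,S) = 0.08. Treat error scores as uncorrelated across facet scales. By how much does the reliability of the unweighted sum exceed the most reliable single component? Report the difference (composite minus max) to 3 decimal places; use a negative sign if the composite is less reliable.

-0.027

Var(sum) = 2 + 0.16 = 2.16; true-score variance = 1.38 + 0.16 = 1.54; composite reliability = 0.7130.
Max component reliability = 0.7400.
Difference = 0.7130 − 0.7400 = -0.027.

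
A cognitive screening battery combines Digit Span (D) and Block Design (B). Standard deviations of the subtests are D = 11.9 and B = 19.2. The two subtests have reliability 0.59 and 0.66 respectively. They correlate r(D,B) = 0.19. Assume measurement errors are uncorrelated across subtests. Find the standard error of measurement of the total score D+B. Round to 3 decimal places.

Var(total) = 510.25 + 86.8224 = 597.072.
True-score variance = 326.852 + 86.8224 = 413.675, so reliability = 0.6928.
Error variance = 597.072 − 413.675 = 183.398; SEM = √183.398 = 13.542.

13.542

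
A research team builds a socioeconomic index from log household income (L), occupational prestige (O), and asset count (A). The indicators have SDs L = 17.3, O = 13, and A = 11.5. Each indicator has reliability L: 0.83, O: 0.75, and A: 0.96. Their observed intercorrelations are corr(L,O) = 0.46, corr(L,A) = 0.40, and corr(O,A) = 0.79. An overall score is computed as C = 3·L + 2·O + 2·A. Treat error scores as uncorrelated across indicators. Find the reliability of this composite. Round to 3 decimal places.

0.908

Var(C) = 3²·17.3² + 2²·13² + 2²·11.5² + 2·[6·17.3·13·0.46 + 6·17.3·11.5·0.40 + 4·13·11.5·0.79] = 3898.61 + 3141.25 = 7039.86.
With uncorrelated errors the cross-covariances are all true-score covariance, so they carry over unchanged; only the diagonal terms shrink to ρᵢσᵢ².
True-score variance = [3²·17.3²·0.83 + 2²·13²·0.75 + 2²·11.5²·0.96] + 3141.25 = 3250.54 + 3141.25 = 6391.78.
Reliability = 6391.78 / 7039.86 = 0.908.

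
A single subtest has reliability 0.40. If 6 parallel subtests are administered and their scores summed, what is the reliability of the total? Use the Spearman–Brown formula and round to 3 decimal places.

0.800

ρ_k = kρ / (1 + (k−1)ρ) = 6·0.40 / (1 + 5·0.40) = 2.400 / 3.000 = 0.800.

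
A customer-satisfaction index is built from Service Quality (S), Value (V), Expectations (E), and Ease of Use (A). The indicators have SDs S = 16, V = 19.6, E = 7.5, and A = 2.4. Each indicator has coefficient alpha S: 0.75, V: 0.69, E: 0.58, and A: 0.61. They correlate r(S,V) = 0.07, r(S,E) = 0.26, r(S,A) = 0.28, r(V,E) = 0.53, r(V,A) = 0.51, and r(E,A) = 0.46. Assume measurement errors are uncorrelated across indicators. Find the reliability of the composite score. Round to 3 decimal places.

0.801

Var(S+V+E+A) = 16² + 19.6² + 7.5² + 2.4² + 2·[16·19.6·0.07 + 16·7.5·0.26 + 16·2.4·0.28 + 19.6·7.5·0.53 + 19.6·2.4·0.51 + 7.5·2.4·0.46] = 702.17 + 348.169 = 1050.34.
Under uncorrelated errors the observed covariances equal the true-score covariances, so only the own-variance terms attenuate.
True-score variance = [16²·0.75 + 19.6²·0.69 + 7.5²·0.58 + 2.4²·0.61] + 348.169 = 493.209 + 348.169 = 841.378.
Reliability = 841.378 / 1050.34 = 0.801.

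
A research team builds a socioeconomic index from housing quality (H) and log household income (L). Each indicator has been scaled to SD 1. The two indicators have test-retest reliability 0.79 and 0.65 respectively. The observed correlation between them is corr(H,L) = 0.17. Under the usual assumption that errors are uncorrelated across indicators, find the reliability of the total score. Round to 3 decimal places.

Var(H+L) = 2 + 2·[0.17] = 2 + 0.34 = 2.34.
Under uncorrelated errors the observed covariances equal the true-score covariances, so only the own-variance terms attenuate.
True-score variance = [0.79 + 0.65] + 0.34 = 1.44 + 0.34 = 1.78.
Reliability = 1.78 / 2.34 = 0.761.

0.761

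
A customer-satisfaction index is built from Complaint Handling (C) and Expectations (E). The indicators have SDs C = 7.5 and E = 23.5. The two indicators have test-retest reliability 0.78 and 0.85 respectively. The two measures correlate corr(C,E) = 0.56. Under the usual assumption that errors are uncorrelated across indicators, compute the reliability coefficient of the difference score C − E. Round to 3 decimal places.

Var(C−E) = 7.5² + 23.5² − 2·7.5·23.5·0.56 = 608.5 − 197.4 = 411.1.
Under uncorrelated errors the observed covariances equal the true-score covariances, so only the own-variance terms attenuate.
True-score variance = [7.5²·0.78 + 23.5²·0.85] − 197.4 = 513.287 − 197.4 = 315.887.
Reliability = 315.887 / 411.1 = 0.768.

0.768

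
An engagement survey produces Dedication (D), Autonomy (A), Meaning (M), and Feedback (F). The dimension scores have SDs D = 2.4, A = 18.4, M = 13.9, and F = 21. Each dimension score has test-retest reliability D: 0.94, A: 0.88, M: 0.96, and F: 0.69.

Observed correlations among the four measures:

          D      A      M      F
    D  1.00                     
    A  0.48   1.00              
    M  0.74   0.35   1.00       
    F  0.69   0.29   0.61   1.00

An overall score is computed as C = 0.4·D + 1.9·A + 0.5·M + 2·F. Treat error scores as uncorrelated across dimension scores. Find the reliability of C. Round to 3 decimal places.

0.846

Var(C) = 0.4²·2.4² + 1.9²·18.4² + 0.5²·13.9² + 2²·21² + 2·[0.76·2.4·18.4·0.48 + 0.2·2.4·13.9·0.74 + 0.8·2.4·21·0.69 + 0.95·18.4·13.9·0.35 + 3.8·18.4·21·0.29 + 13.9·21·0.61] = 3035.43 + 1475.56 = 4510.98.
Under uncorrelated errors the observed covariances equal the true-score covariances, so only the own-variance terms attenuate.
True-score variance = [0.4²·2.4²·0.94 + 1.9²·18.4²·0.88 + 0.5²·13.9²·0.96 + 2²·21²·0.69] + 1475.56 = 2339.93 + 1475.56 = 3815.49.
Reliability = 3815.49 / 4510.98 = 0.846.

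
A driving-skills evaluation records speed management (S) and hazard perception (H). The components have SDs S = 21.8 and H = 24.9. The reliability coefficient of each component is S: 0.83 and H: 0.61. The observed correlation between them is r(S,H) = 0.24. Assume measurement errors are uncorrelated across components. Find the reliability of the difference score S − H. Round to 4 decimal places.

0.6135

Var(S−H) = 21.8² + 24.9² − 2·21.8·24.9·0.24 = 1095.25 − 260.554 = 834.696.
Because errors are independent across components, Cov(Tᵢ,Tⱼ) = Cov(Xᵢ,Xⱼ); the off-diagonal part of the true-score variance is the same as above.
True-score variance = [21.8²·0.83 + 24.9²·0.61] − 260.554 = 772.655 − 260.554 = 512.102.
Reliability = 512.102 / 834.696 = 0.6135.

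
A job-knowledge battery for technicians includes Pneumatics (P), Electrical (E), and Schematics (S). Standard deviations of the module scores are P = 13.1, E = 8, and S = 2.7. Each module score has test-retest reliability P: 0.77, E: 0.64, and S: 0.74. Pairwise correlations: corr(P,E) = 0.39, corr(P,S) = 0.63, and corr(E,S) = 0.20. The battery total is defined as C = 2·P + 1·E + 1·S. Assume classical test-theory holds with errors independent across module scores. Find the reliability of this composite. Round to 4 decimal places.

Var(C) = 2²·13.1² + 8² + 2.7² + 2·[2·13.1·8·0.39 + 2·13.1·2.7·0.63 + 8·2.7·0.20] = 757.73 + 261.26 = 1018.99.
Under uncorrelated errors the observed covariances equal the true-score covariances, so only the own-variance terms attenuate.
True-score variance = [2²·13.1²·0.77 + 8²·0.64 + 2.7²·0.74] + 261.26 = 574.913 + 261.26 = 836.174.
Reliability = 836.174 / 1018.99 = 0.8206.

0.8206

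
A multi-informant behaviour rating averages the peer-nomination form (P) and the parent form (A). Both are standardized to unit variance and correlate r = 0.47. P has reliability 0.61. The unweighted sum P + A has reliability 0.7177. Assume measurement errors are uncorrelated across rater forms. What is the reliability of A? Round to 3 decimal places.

Var(P+A) = 2 + 2·0.47 = 2.940.
True-score variance = ρ_P + ρ_A + 2·0.47, so 0.7177 = (0.61 + ρ_A + 0.94) / 2.940.
ρ_A = 0.7177·2.940 − 0.61 − 0.94 = 0.560.

0.560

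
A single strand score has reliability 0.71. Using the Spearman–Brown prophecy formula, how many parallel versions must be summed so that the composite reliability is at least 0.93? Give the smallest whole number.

6

k ≥ ρ*(1−ρ₁)/(ρ₁(1−ρ*)) = 0.93·0.29 / (0.71·0.07) = 5.427.
Smallest integer k = 6.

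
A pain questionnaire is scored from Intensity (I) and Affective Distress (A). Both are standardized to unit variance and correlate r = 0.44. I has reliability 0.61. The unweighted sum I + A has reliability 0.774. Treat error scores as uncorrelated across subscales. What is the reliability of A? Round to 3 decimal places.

Var(I+A) = 2 + 2·0.44 = 2.880.
True-score variance = ρ_I + ρ_A + 2·0.44, so 0.774 = (0.61 + ρ_A + 0.88) / 2.880.
ρ_A = 0.774·2.880 − 0.61 − 0.88 = 0.739.

0.739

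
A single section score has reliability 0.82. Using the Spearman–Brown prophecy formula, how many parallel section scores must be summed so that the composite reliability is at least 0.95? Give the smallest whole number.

5

k ≥ ρ*(1−ρ₁)/(ρ₁(1−ρ*)) = 0.95·0.18 / (0.82·0.05) = 4.171.
Smallest integer k = 5.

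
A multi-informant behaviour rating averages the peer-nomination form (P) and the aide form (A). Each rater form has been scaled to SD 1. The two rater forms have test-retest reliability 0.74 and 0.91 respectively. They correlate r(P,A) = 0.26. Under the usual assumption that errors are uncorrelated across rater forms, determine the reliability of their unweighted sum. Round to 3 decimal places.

Var(P+A) = 2 + 2·[0.26] = 2 + 0.52 = 2.52.
With uncorrelated errors the cross-covariances are all true-score covariance, so they carry over unchanged; only the diagonal terms shrink to ρᵢσᵢ².
True-score variance = [0.74 + 0.91] + 0.52 = 1.65 + 0.52 = 2.17.
Reliability = 2.17 / 2.52 = 0.861.

0.861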